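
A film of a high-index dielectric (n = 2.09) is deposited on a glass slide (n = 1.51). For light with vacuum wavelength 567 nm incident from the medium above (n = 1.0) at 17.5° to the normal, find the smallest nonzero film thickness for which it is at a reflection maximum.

Top surface (1.0 → 2.09): reflection off a higher-index medium gives a half-wave phase shift.
Ray reflecting at the bottom interface goes from n = 2.09 toward n = 1.51: no phase shift.
Net: one phase inversion between the two reflected rays.
With one net inversion, constructive interference in reflection requires 2 n t cos θ_r = (m + ½) λ.
Snell's law: 1.0 sin 17.5° = 2.09 sin θ_r → sin θ_r = 0.144, cos θ_r = 0.990.
Minimum at m = 0: t = λ / (4 n cos θ_r) = 567 / (4 × 2.09 × 0.990) = 68.5 nm.

68.5 nm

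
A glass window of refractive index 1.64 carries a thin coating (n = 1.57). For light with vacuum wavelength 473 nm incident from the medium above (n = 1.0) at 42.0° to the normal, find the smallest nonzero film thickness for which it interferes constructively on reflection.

167 nm

Ray reflecting at the top interface goes from n = 1.0 toward n = 1.57: a half-wave phase shift.
Ray reflecting at the bottom interface goes from n = 1.57 toward n = 1.64: a half-wave phase shift.
Zero or two π shifts → no net half-wave offset.
For strong reflection here: 2 n t cos θ_r = m λ.
Snell's law: 1.0 sin 42.0° = 1.57 sin θ_r → sin θ_r = 0.426, cos θ_r = 0.905.
Minimum nonzero at m = 1: t = λ / (2 n cos θ_r) = 473 / (2 × 1.57 × 0.905) = 167 nm.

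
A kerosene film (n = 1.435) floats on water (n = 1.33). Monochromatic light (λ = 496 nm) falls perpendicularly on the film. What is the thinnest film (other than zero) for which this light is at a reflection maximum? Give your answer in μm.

0.0864 μm

Top surface (1.0 → 1.435): reflection off a higher-index medium gives a half-wave phase shift.
At the lower boundary (n = 1.435 to n = 1.33) the reflected ray undergoes no phase shift.
The two reflections differ by half a wavelength.
For maximum reflection here: 2 n t = (m + ½) λ.
Minimum at m = 0: t = λ / (4 n) = 496 / (4 × 1.435) = 86.4 nm.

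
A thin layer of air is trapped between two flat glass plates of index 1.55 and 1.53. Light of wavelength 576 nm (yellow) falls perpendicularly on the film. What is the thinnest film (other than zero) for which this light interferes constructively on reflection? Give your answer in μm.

At the upper boundary (n = 1.55 to n = 1.0) the reflected ray undergoes no phase shift.
At the lower boundary (n = 1.0 to n = 1.53) the reflected ray undergoes a half-wave phase shift.
Net: one phase inversion between the two reflected rays.
With one net inversion, constructive interference in reflection requires 2 n t = (m + ½) λ.
Minimum at m = 0: t = λ / (4 n) = 576 / (4 × 1.0) = 144 nm.

0.144 μm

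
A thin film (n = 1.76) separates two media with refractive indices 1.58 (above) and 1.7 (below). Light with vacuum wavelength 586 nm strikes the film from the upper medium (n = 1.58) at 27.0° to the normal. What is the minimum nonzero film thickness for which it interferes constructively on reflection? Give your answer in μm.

At the upper boundary (n = 1.58 to n = 1.76) the reflected ray undergoes a half-wave phase shift.
Bottom surface (1.76 → 1.7): reflection off a lower-index medium gives no phase shift.
The two reflections differ by half a wavelength.
For maximum reflection here: 2 n t cos θ_r = (m + ½) λ.
Snell's law: 1.58 sin 27.0° = 1.76 sin θ_r → sin θ_r = 0.408, cos θ_r = 0.913.
Minimum at m = 0: t = λ / (4 n cos θ_r) = 586 / (4 × 1.76 × 0.913) = 91.2 nm.

0.0912 μm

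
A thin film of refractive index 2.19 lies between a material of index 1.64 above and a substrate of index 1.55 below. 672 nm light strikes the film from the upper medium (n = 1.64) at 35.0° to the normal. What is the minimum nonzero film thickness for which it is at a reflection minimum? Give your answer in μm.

0.170 μm

At the upper boundary (n = 1.64 to n = 2.19) the reflected ray undergoes a half-wave phase shift.
Ray reflecting at the bottom interface goes from n = 2.19 toward n = 1.55: no phase shift.
The two reflections differ by half a wavelength.
For dark reflection here: 2 n t cos θ_r = m λ.
Snell's law: 1.64 sin 35.0° = 2.19 sin θ_r → sin θ_r = 0.430, cos θ_r = 0.903.
Minimum nonzero at m = 1: t = λ / (2 n cos θ_r) = 672 / (2 × 2.19 × 0.903) = 170 nm.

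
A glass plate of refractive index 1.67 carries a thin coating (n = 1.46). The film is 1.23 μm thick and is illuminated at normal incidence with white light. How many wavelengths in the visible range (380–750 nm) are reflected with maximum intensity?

Top surface (1.0 → 1.46): reflection off a higher-index medium gives a half-wave phase shift.
At the lower boundary (n = 1.46 to n = 1.67) the reflected ray undergoes a half-wave phase shift.
The two reflections carry the same phase change, so no net offset.
With no net inversion, constructive interference in reflection requires 2 n t = m λ.
λ = 2 n t / m = 3592 / m nm.
m=4: 898 nm (IR); m=5: 718 nm (visible); m=6: 599 nm (visible); m=7: 513 nm (visible); m=8: 449 nm (visible); m=9: 399 nm (visible); m=10: 359 nm (UV).

5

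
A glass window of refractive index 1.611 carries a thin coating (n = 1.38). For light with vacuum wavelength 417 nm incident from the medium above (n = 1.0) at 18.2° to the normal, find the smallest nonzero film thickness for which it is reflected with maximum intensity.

155 nm

At the upper boundary (n = 1.0 to n = 1.38) the reflected ray undergoes a half-wave phase shift.
Ray reflecting at the bottom interface goes from n = 1.38 toward n = 1.611: a half-wave phase shift.
Zero or two π shifts → no net half-wave offset.
So the condition for constructive reflection is 2 n t cos θ_r = m λ.
Snell's law: 1.0 sin 18.2° = 1.38 sin θ_r → sin θ_r = 0.226, cos θ_r = 0.974.
Minimum nonzero at m = 1: t = λ / (2 n cos θ_r) = 417 / (2 × 1.38 × 0.974) = 155 nm.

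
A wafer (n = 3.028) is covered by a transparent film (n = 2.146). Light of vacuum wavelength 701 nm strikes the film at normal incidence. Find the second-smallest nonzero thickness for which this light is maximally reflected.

327 nm

Top surface (1.0 → 2.146): reflection off a higher-index medium gives a half-wave phase shift.
At the lower boundary (n = 2.146 to n = 3.028) the reflected ray undergoes a half-wave phase shift.
Net: no relative phase inversion (both shifts match).
So the condition for constructive reflection is 2 n t = m λ.
The second-smallest nonzero thickness corresponds to m = 2: t = m λ / (2 n) = 2.00 × 701 / (2 × 2.146) = 327 nm.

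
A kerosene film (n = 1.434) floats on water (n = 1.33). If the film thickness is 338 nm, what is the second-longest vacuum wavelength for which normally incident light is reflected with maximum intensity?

646 nm

Top surface (1.0 → 1.434): reflection off a higher-index medium gives a half-wave phase shift.
Bottom surface (1.434 → 1.33): reflection off a lower-index medium gives no phase shift.
Exactly one π shift → a net half-wave offset.
With one net inversion, constructive interference in reflection requires 2 n t = (m + ½) λ.
λ = 2 n t / (m + ½). The second-longest wavelength is m = 1: λ = 2 × 1.434 × 338 / 1.50 = 646 nm.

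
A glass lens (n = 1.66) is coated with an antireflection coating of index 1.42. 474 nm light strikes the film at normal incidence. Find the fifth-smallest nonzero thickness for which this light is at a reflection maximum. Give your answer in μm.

At the upper boundary (n = 1.0 to n = 1.42) the reflected ray undergoes a half-wave phase shift.
At the lower boundary (n = 1.42 to n = 1.66) the reflected ray undergoes a half-wave phase shift.
Zero or two π shifts → no net half-wave offset.
For strong reflection here: 2 n t = m λ.
The fifth-smallest nonzero thickness corresponds to m = 5: t = m λ / (2 n) = 5.00 × 474 / (2 × 1.42) = 835 nm.

0.835 μm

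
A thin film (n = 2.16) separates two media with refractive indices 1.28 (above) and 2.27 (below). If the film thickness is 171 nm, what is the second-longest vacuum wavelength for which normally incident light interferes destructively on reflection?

492 nm

Ray reflecting at the top interface goes from n = 1.28 toward n = 2.16: a half-wave phase shift.
At the lower boundary (n = 2.16 to n = 2.27) the reflected ray undergoes a half-wave phase shift.
Net: no relative phase inversion (both shifts match).
For minimum reflection here: 2 n t = (m + ½) λ.
λ = 2 n t / (m + ½). The second-longest wavelength is m = 1: λ = 2 × 2.16 × 171 / 1.50 = 492 nm.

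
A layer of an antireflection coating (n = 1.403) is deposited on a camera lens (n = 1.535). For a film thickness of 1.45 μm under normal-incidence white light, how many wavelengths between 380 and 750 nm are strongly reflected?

5

Ray reflecting at the top interface goes from n = 1.0 toward n = 1.403: a half-wave phase shift.
At the lower boundary (n = 1.403 to n = 1.535) the reflected ray undergoes a half-wave phase shift.
The two reflections carry the same phase change, so no net offset.
With no net inversion, constructive interference in reflection requires 2 n t = m λ.
λ = 2 n t / m = 4069 / m nm.
m=5: 814 nm (IR); m=6: 678 nm (visible); m=7: 581 nm (visible); m=8: 509 nm (visible); m=9: 452 nm (visible); m=10: 407 nm (visible); m=11: 370 nm (UV).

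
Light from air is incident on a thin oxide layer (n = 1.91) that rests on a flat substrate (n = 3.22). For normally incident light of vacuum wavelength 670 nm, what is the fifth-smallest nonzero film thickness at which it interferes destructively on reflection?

789 nm

At the upper boundary (n = 1.0 to n = 1.91) the reflected ray undergoes a half-wave phase shift.
Bottom surface (1.91 → 3.22): reflection off a higher-index medium gives a half-wave phase shift.
The two reflections carry the same phase change, so no net offset.
With no net inversion, destructive interference in reflection requires 2 n t = (m + ½) λ.
The fifth-smallest nonzero thickness corresponds to m = 4: t = (m + ½) λ / (2 n) = 4.50 × 670 / (2 × 1.91) = 789 nm.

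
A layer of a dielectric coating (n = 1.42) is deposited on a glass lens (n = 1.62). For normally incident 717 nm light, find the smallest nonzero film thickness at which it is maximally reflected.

252 nm

Ray reflecting at the top interface goes from n = 1.0 toward n = 1.42: a half-wave phase shift.
At the lower boundary (n = 1.42 to n = 1.62) the reflected ray undergoes a half-wave phase shift.
The two reflections carry the same phase change, so no net offset.
With no net inversion, constructive interference in reflection requires 2 n t = m λ.
Minimum nonzero at m = 1: t = λ / (2 n) = 717 / (2 × 1.42) = 252 nm.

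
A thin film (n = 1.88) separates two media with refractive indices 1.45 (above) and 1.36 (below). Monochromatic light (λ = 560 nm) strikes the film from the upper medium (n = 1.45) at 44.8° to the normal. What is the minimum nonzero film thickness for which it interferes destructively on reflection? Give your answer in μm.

Ray reflecting at the top interface goes from n = 1.45 toward n = 1.88: a half-wave phase shift.
Bottom surface (1.88 → 1.36): reflection off a lower-index medium gives no phase shift.
The two reflections differ by half a wavelength.
For dark reflection here: 2 n t cos θ_r = m λ.
Snell's law: 1.45 sin 44.8° = 1.88 sin θ_r → sin θ_r = 0.543, cos θ_r = 0.839.
Minimum nonzero at m = 1: t = λ / (2 n cos θ_r) = 560 / (2 × 1.88 × 0.839) = 177 nm.

0.177 μm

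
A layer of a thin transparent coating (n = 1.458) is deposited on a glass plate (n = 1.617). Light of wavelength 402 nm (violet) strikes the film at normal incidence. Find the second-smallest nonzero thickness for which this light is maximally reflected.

276 nm

Ray reflecting at the top interface goes from n = 1.0 toward n = 1.458: a half-wave phase shift.
Bottom surface (1.458 → 1.617): reflection off a higher-index medium gives a half-wave phase shift.
Zero or two π shifts → no net half-wave offset.
With no net inversion, constructive interference in reflection requires 2 n t = m λ.
The second-smallest nonzero thickness corresponds to m = 2: t = m λ / (2 n) = 2.00 × 402 / (2 × 1.458) = 276 nm.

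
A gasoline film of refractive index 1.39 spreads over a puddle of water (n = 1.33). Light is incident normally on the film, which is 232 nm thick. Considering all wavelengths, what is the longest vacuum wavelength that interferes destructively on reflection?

Top surface (1.0 → 1.39): reflection off a higher-index medium gives a half-wave phase shift.
At the lower boundary (n = 1.39 to n = 1.33) the reflected ray undergoes no phase shift.
The two reflections differ by half a wavelength.
With one net inversion, destructive interference in reflection requires 2 n t = m λ.
λ = 2 n t / m. The longest wavelength is m = 1: λ = 2 × 1.39 × 232 / 1.00 = 645 nm.

645 nm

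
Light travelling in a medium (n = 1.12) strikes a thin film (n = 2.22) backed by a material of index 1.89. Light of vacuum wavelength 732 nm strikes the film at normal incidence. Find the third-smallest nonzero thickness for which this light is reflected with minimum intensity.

Top surface (1.12 → 2.22): reflection off a higher-index medium gives a half-wave phase shift.
At the lower boundary (n = 2.22 to n = 1.89) the reflected ray undergoes no phase shift.
Exactly one π shift → a net half-wave offset.
For dark reflection here: 2 n t = m λ.
The third-smallest nonzero thickness corresponds to m = 3: t = m λ / (2 n) = 3.00 × 732 / (2 × 2.22) = 495 nm.

495 nm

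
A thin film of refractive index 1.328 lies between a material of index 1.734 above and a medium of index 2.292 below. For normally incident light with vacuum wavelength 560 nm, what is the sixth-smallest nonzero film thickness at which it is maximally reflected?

At the upper boundary (n = 1.734 to n = 1.328) the reflected ray undergoes no phase shift.
Ray reflecting at the bottom interface goes from n = 1.328 toward n = 2.292: a half-wave phase shift.
Exactly one π shift → a net half-wave offset.
So the condition for constructive reflection is 2 n t = (m + ½) λ.
The sixth-smallest nonzero thickness corresponds to m = 5: t = (m + ½) λ / (2 n) = 5.50 × 560 / (2 × 1.328) = 1160 nm.

1160 nm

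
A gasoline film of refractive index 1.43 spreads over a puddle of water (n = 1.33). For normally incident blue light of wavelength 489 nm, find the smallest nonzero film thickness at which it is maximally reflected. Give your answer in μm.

Ray reflecting at the top interface goes from n = 1.0 toward n = 1.43: a half-wave phase shift.
Bottom surface (1.43 → 1.33): reflection off a lower-index medium gives no phase shift.
Net: one phase inversion between the two reflected rays.
So the condition for constructive reflection is 2 n t = (m + ½) λ.
Minimum at m = 0: t = λ / (4 n) = 489 / (4 × 1.43) = 85.5 nm.

0.0855 μm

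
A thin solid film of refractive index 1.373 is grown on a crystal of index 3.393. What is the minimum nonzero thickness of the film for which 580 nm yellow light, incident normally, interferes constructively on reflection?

At the upper boundary (n = 1.0 to n = 1.373) the reflected ray undergoes a half-wave phase shift.
Ray reflecting at the bottom interface goes from n = 1.373 toward n = 3.393: a half-wave phase shift.
Net: no relative phase inversion (both shifts match).
For maximum reflection here: 2 n t = m λ.
Minimum nonzero at m = 1: t = λ / (2 n) = 580 / (2 × 1.373) = 211 nm.

211 nm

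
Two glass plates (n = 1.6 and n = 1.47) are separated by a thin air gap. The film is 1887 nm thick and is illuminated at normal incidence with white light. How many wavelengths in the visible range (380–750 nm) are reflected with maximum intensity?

5

Top surface (1.6 → 1.0): reflection off a lower-index medium gives no phase shift.
Ray reflecting at the bottom interface goes from n = 1.0 toward n = 1.47: a half-wave phase shift.
The two reflections differ by half a wavelength.
So the condition for constructive reflection is 2 n t = (m + ½) λ.
λ = 2 n t / (m + ½) = 3774 / (m + ½) nm.
m=4: 839 nm (IR); m=5: 686 nm (visible); m=6: 581 nm (visible); m=7: 503 nm (visible); m=8: 444 nm (visible); m=9: 397 nm (visible); m=10: 359 nm (UV).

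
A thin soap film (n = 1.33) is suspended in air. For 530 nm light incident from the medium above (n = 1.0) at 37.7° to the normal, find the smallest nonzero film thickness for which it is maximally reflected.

Top surface (1.0 → 1.33): reflection off a higher-index medium gives a half-wave phase shift.
Bottom surface (1.33 → 1.0): reflection off a lower-index medium gives no phase shift.
Exactly one π shift → a net half-wave offset.
With one net inversion, constructive interference in reflection requires 2 n t cos θ_r = (m + ½) λ.
Snell's law: 1.0 sin 37.7° = 1.33 sin θ_r → sin θ_r = 0.460, cos θ_r = 0.888.
Minimum at m = 0: t = λ / (4 n cos θ_r) = 530 / (4 × 1.33 × 0.888) = 112 nm.

112 nm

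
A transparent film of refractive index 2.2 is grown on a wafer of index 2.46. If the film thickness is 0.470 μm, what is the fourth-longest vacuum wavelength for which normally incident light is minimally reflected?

At the upper boundary (n = 1.0 to n = 2.2) the reflected ray undergoes a half-wave phase shift.
Ray reflecting at the bottom interface goes from n = 2.2 toward n = 2.46: a half-wave phase shift.
Net: no relative phase inversion (both shifts match).
For weak reflection here: 2 n t = (m + ½) λ.
λ = 2 n t / (m + ½). The fourth-longest wavelength is m = 3: λ = 2 × 2.2 × 470 / 3.50 = 591 nm.

591 nm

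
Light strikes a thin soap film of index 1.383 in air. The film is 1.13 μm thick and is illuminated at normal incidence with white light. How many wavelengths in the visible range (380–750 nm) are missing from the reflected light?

4

At the upper boundary (n = 1.0 to n = 1.383) the reflected ray undergoes a half-wave phase shift.
Ray reflecting at the bottom interface goes from n = 1.383 toward n = 1.0: no phase shift.
The two reflections differ by half a wavelength.
With one net inversion, destructive interference in reflection requires 2 n t = m λ.
λ = 2 n t / m = 3126 / m nm.
m=4: 781 nm (IR); m=5: 625 nm (visible); m=6: 521 nm (visible); m=7: 447 nm (visible); m=8: 391 nm (visible); m=9: 347 nm (UV).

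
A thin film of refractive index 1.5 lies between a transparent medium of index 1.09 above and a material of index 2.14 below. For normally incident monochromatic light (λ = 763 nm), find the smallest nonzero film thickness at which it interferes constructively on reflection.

254 nm

At the upper boundary (n = 1.09 to n = 1.5) the reflected ray undergoes a half-wave phase shift.
Bottom surface (1.5 → 2.14): reflection off a higher-index medium gives a half-wave phase shift.
The two reflections carry the same phase change, so no net offset.
With no net inversion, constructive interference in reflection requires 2 n t = m λ.
Minimum nonzero at m = 1: t = λ / (2 n) = 763 / (2 × 1.5) = 254 nm.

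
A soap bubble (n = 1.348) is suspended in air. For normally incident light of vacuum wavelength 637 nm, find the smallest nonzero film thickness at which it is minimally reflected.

Ray reflecting at the top interface goes from n = 1.0 toward n = 1.348: a half-wave phase shift.
At the lower boundary (n = 1.348 to n = 1.0) the reflected ray undergoes no phase shift.
Exactly one π shift → a net half-wave offset.
So the condition for destructive reflection is 2 n t = m λ.
Minimum nonzero at m = 1: t = λ / (2 n) = 637 / (2 × 1.348) = 236 nm.

236 nm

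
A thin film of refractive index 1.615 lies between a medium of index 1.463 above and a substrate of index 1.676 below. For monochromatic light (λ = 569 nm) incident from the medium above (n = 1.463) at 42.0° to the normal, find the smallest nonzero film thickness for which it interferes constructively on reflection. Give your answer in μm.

0.221 μm

At the upper boundary (n = 1.463 to n = 1.615) the reflected ray undergoes a half-wave phase shift.
Bottom surface (1.615 → 1.676): reflection off a higher-index medium gives a half-wave phase shift.
Zero or two π shifts → no net half-wave offset.
With no net inversion, constructive interference in reflection requires 2 n t cos θ_r = m λ.
Snell's law: 1.463 sin 42.0° = 1.615 sin θ_r → sin θ_r = 0.606, cos θ_r = 0.795.
Minimum nonzero at m = 1: t = λ / (2 n cos θ_r) = 569 / (2 × 1.615 × 0.795) = 221 nm.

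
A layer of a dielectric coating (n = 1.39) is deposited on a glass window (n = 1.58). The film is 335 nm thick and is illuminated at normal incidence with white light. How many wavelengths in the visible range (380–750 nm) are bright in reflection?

1

Top surface (1.0 → 1.39): reflection off a higher-index medium gives a half-wave phase shift.
Bottom surface (1.39 → 1.58): reflection off a higher-index medium gives a half-wave phase shift.
The two reflections carry the same phase change, so no net offset.
For strong reflection here: 2 n t = m λ.
λ = 2 n t / m = 931 / m nm.
m=1: 931 nm (IR); m=2: 466 nm (visible); m=3: 310 nm (UV).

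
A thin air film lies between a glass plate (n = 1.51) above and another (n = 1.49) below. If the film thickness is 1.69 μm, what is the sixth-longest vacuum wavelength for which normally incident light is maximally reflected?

Ray reflecting at the top interface goes from n = 1.51 toward n = 1.0: no phase shift.
Bottom surface (1.0 → 1.49): reflection off a higher-index medium gives a half-wave phase shift.
The two reflections differ by half a wavelength.
So the condition for constructive reflection is 2 n t = (m + ½) λ.
λ = 2 n t / (m + ½). The sixth-longest wavelength is m = 5: λ = 2 × 1.0 × 1690 / 5.50 = 615 nm.

615 nm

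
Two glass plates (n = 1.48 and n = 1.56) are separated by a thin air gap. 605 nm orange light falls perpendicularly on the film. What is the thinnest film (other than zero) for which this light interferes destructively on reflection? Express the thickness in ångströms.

Top surface (1.48 → 1.0): reflection off a lower-index medium gives no phase shift.
Bottom surface (1.0 → 1.56): reflection off a higher-index medium gives a half-wave phase shift.
Exactly one π shift → a net half-wave offset.
With one net inversion, destructive interference in reflection requires 2 n t = m λ.
Minimum nonzero at m = 1: t = λ / (2 n) = 605 / (2 × 1.0) = 303 nm.

3025 Å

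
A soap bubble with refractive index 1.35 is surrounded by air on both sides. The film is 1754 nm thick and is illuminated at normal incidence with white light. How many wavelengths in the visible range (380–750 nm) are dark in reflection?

Ray reflecting at the top interface goes from n = 1.0 toward n = 1.35: a half-wave phase shift.
Ray reflecting at the bottom interface goes from n = 1.35 toward n = 1.0: no phase shift.
Net: one phase inversion between the two reflected rays.
For weak reflection here: 2 n t = m λ.
λ = 2 n t / m = 4736 / m nm.
m=6: 789 nm (IR); m=7: 677 nm (visible); m=8: 592 nm (visible); m=9: 526 nm (visible); m=10: 474 nm (visible); m=11: 431 nm (visible); m=12: 395 nm (visible); m=13: 364 nm (UV).

6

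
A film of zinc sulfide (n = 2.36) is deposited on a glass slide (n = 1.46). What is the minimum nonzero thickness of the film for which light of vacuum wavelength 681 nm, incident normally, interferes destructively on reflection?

Top surface (1.0 → 2.36): reflection off a higher-index medium gives a half-wave phase shift.
Bottom surface (2.36 → 1.46): reflection off a lower-index medium gives no phase shift.
Exactly one π shift → a net half-wave offset.
With one net inversion, destructive interference in reflection requires 2 n t = m λ.
Minimum nonzero at m = 1: t = λ / (2 n) = 681 / (2 × 2.36) = 144 nm.

144 nm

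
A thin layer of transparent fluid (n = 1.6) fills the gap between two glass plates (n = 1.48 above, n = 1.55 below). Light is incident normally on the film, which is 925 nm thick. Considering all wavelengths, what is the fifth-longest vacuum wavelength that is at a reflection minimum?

Ray reflecting at the top interface goes from n = 1.48 toward n = 1.6: a half-wave phase shift.
At the lower boundary (n = 1.6 to n = 1.55) the reflected ray undergoes no phase shift.
The two reflections differ by half a wavelength.
For minimum reflection here: 2 n t = m λ.
λ = 2 n t / m. The fifth-longest wavelength is m = 5: λ = 2 × 1.6 × 925 / 5.00 = 592 nm.

592 nm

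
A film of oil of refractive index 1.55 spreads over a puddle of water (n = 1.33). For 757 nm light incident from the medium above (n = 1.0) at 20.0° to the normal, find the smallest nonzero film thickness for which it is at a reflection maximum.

Top surface (1.0 → 1.55): reflection off a higher-index medium gives a half-wave phase shift.
Bottom surface (1.55 → 1.33): reflection off a lower-index medium gives no phase shift.
Net: one phase inversion between the two reflected rays.
With one net inversion, constructive interference in reflection requires 2 n t cos θ_r = (m + ½) λ.
Snell's law: 1.0 sin 20.0° = 1.55 sin θ_r → sin θ_r = 0.221, cos θ_r = 0.975.
Minimum at m = 0: t = λ / (4 n cos θ_r) = 757 / (4 × 1.55 × 0.975) = 125 nm.

125 nm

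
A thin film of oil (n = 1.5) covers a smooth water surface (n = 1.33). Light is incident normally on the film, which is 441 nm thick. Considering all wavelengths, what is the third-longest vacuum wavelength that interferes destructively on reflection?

441 nm

At the upper boundary (n = 1.0 to n = 1.5) the reflected ray undergoes a half-wave phase shift.
Bottom surface (1.5 → 1.33): reflection off a lower-index medium gives no phase shift.
Exactly one π shift → a net half-wave offset.
So the condition for destructive reflection is 2 n t = m λ.
λ = 2 n t / m. The third-longest wavelength is m = 3: λ = 2 × 1.5 × 441 / 3.00 = 441 nm.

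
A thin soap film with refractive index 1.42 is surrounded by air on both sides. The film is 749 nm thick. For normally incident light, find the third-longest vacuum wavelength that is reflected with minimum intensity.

709 nm

Top surface (1.0 → 1.42): reflection off a higher-index medium gives a half-wave phase shift.
Bottom surface (1.42 → 1.0): reflection off a lower-index medium gives no phase shift.
Exactly one π shift → a net half-wave offset.
So the condition for destructive reflection is 2 n t = m λ.
λ = 2 n t / m. The third-longest wavelength is m = 3: λ = 2 × 1.42 × 749 / 3.00 = 709 nm.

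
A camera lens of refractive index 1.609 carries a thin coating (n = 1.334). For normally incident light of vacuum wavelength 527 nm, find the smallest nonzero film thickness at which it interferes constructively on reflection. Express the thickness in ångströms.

1975 Å

Top surface (1.0 → 1.334): reflection off a higher-index medium gives a half-wave phase shift.
Bottom surface (1.334 → 1.609): reflection off a higher-index medium gives a half-wave phase shift.
Net: no relative phase inversion (both shifts match).
For bright reflection here: 2 n t = m λ.
Minimum nonzero at m = 1: t = λ / (2 n) = 527 / (2 × 1.334) = 198 nm.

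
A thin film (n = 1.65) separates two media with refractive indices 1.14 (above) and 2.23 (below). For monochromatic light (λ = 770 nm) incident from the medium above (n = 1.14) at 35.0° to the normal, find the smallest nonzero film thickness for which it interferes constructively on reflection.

254 nm

At the upper boundary (n = 1.14 to n = 1.65) the reflected ray undergoes a half-wave phase shift.
At the lower boundary (n = 1.65 to n = 2.23) the reflected ray undergoes a half-wave phase shift.
Net: no relative phase inversion (both shifts match).
For maximum reflection here: 2 n t cos θ_r = m λ.
Snell's law: 1.14 sin 35.0° = 1.65 sin θ_r → sin θ_r = 0.396, cos θ_r = 0.918.
Minimum nonzero at m = 1: t = λ / (2 n cos θ_r) = 770 / (2 × 1.65 × 0.918) = 254 nm.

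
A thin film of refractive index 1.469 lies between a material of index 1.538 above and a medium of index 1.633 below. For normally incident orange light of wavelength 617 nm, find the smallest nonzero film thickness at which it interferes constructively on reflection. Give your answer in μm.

Top surface (1.538 → 1.469): reflection off a lower-index medium gives no phase shift.
Bottom surface (1.469 → 1.633): reflection off a higher-index medium gives a half-wave phase shift.
Exactly one π shift → a net half-wave offset.
So the condition for constructive reflection is 2 n t = (m + ½) λ.
Minimum at m = 0: t = λ / (4 n) = 617 / (4 × 1.469) = 105 nm.

0.105 μm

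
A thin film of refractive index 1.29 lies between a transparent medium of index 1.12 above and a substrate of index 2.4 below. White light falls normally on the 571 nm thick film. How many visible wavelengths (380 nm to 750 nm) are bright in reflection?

2

At the upper boundary (n = 1.12 to n = 1.29) the reflected ray undergoes a half-wave phase shift.
At the lower boundary (n = 1.29 to n = 2.4) the reflected ray undergoes a half-wave phase shift.
The two reflections carry the same phase change, so no net offset.
So the condition for constructive reflection is 2 n t = m λ.
λ = 2 n t / m = 1473 / m nm.
m=1: 1473 nm (IR); m=2: 737 nm (visible); m=3: 491 nm (visible); m=4: 368 nm (UV).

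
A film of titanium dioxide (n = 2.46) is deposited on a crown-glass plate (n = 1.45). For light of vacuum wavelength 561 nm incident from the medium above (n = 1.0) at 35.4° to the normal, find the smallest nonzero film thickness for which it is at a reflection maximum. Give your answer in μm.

0.0587 μm

Top surface (1.0 → 2.46): reflection off a higher-index medium gives a half-wave phase shift.
Ray reflecting at the bottom interface goes from n = 2.46 toward n = 1.45: no phase shift.
Exactly one π shift → a net half-wave offset.
For strong reflection here: 2 n t cos θ_r = (m + ½) λ.
Snell's law: 1.0 sin 35.4° = 2.46 sin θ_r → sin θ_r = 0.235, cos θ_r = 0.972.
Minimum at m = 0: t = λ / (4 n cos θ_r) = 561 / (4 × 2.46 × 0.972) = 58.7 nm.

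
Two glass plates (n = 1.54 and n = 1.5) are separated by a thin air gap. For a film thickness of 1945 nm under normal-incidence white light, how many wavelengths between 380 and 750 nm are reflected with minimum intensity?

Ray reflecting at the top interface goes from n = 1.54 toward n = 1.0: no phase shift.
Ray reflecting at the bottom interface goes from n = 1.0 toward n = 1.5: a half-wave phase shift.
The two reflections differ by half a wavelength.
So the condition for destructive reflection is 2 n t = m λ.
λ = 2 n t / m = 3890 / m nm.
m=5: 778 nm (IR); m=6: 648 nm (visible); m=7: 556 nm (visible); m=8: 486 nm (visible); m=9: 432 nm (visible); m=10: 389 nm (visible); m=11: 354 nm (UV).

5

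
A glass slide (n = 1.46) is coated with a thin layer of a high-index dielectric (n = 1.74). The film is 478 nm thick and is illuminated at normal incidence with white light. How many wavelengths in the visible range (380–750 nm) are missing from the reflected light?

Top surface (1.0 → 1.74): reflection off a higher-index medium gives a half-wave phase shift.
Ray reflecting at the bottom interface goes from n = 1.74 toward n = 1.46: no phase shift.
The two reflections differ by half a wavelength.
So the condition for destructive reflection is 2 n t = m λ.
λ = 2 n t / m = 1663 / m nm.
m=2: 832 nm (IR); m=3: 554 nm (visible); m=4: 416 nm (visible); m=5: 333 nm (UV).

2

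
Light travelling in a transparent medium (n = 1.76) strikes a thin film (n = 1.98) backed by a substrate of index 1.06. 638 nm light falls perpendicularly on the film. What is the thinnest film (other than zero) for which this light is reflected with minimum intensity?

161 nm

At the upper boundary (n = 1.76 to n = 1.98) the reflected ray undergoes a half-wave phase shift.
Ray reflecting at the bottom interface goes from n = 1.98 toward n = 1.06: no phase shift.
Exactly one π shift → a net half-wave offset.
So the condition for destructive reflection is 2 n t = m λ.
Minimum nonzero at m = 1: t = λ / (2 n) = 638 / (2 × 1.98) = 161 nm.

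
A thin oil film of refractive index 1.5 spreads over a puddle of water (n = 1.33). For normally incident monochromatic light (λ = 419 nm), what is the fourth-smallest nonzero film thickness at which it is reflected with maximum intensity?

Ray reflecting at the top interface goes from n = 1.0 toward n = 1.5: a half-wave phase shift.
Bottom surface (1.5 → 1.33): reflection off a lower-index medium gives no phase shift.
Exactly one π shift → a net half-wave offset.
With one net inversion, constructive interference in reflection requires 2 n t = (m + ½) λ.
The fourth-smallest nonzero thickness corresponds to m = 3: t = (m + ½) λ / (2 n) = 3.50 × 419 / (2 × 1.5) = 489 nm.

489 nm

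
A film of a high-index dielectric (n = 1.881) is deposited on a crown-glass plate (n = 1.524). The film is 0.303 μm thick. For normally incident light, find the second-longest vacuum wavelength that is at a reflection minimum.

Ray reflecting at the top interface goes from n = 1.0 toward n = 1.881: a half-wave phase shift.
At the lower boundary (n = 1.881 to n = 1.524) the reflected ray undergoes no phase shift.
The two reflections differ by half a wavelength.
For dark reflection here: 2 n t = m λ.
λ = 2 n t / m. The second-longest wavelength is m = 2: λ = 2 × 1.881 × 303 / 2.00 = 570 nm.

570 nm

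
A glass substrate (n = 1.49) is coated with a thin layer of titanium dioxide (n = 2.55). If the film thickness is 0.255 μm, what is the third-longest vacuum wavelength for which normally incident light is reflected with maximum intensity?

Ray reflecting at the top interface goes from n = 1.0 toward n = 2.55: a half-wave phase shift.
Ray reflecting at the bottom interface goes from n = 2.55 toward n = 1.49: no phase shift.
Exactly one π shift → a net half-wave offset.
So the condition for constructive reflection is 2 n t = (m + ½) λ.
λ = 2 n t / (m + ½). The third-longest wavelength is m = 2: λ = 2 × 2.55 × 255 / 2.50 = 520 nm.

520 nm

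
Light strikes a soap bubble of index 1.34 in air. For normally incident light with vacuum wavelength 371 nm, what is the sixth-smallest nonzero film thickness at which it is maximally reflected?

At the upper boundary (n = 1.0 to n = 1.34) the reflected ray undergoes a half-wave phase shift.
At the lower boundary (n = 1.34 to n = 1.0) the reflected ray undergoes no phase shift.
Exactly one π shift → a net half-wave offset.
With one net inversion, constructive interference in reflection requires 2 n t = (m + ½) λ.
The sixth-smallest nonzero thickness corresponds to m = 5: t = (m + ½) λ / (2 n) = 5.50 × 371 / (2 × 1.34) = 761 nm.

761 nm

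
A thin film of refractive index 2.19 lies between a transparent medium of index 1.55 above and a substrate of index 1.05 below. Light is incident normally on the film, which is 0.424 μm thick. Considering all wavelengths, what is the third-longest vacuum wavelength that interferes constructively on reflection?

Ray reflecting at the top interface goes from n = 1.55 toward n = 2.19: a half-wave phase shift.
Ray reflecting at the bottom interface goes from n = 2.19 toward n = 1.05: no phase shift.
Net: one phase inversion between the two reflected rays.
So the condition for constructive reflection is 2 n t = (m + ½) λ.
λ = 2 n t / (m + ½). The third-longest wavelength is m = 2: λ = 2 × 2.19 × 424 / 2.50 = 743 nm.

743 nm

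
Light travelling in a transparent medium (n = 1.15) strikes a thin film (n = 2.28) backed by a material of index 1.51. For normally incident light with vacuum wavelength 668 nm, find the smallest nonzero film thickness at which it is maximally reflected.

Ray reflecting at the top interface goes from n = 1.15 toward n = 2.28: a half-wave phase shift.
Bottom surface (2.28 → 1.51): reflection off a lower-index medium gives no phase shift.
Net: one phase inversion between the two reflected rays.
For bright reflection here: 2 n t = (m + ½) λ.
Minimum at m = 0: t = λ / (4 n) = 668 / (4 × 2.28) = 73.2 nm.

73.2 nm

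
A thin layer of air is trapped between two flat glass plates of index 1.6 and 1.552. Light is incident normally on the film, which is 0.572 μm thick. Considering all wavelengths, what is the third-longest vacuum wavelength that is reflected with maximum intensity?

At the upper boundary (n = 1.6 to n = 1.0) the reflected ray undergoes no phase shift.
Bottom surface (1.0 → 1.552): reflection off a higher-index medium gives a half-wave phase shift.
Net: one phase inversion between the two reflected rays.
With one net inversion, constructive interference in reflection requires 2 n t = (m + ½) λ.
λ = 2 n t / (m + ½). The third-longest wavelength is m = 2: λ = 2 × 1.0 × 572 / 2.50 = 458 nm.

458 nm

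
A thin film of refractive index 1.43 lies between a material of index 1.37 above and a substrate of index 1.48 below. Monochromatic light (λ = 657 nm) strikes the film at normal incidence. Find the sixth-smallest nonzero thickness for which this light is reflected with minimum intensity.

1263 nm

Ray reflecting at the top interface goes from n = 1.37 toward n = 1.43: a half-wave phase shift.
Ray reflecting at the bottom interface goes from n = 1.43 toward n = 1.48: a half-wave phase shift.
The two reflections carry the same phase change, so no net offset.
So the condition for destructive reflection is 2 n t = (m + ½) λ.
The sixth-smallest nonzero thickness corresponds to m = 5: t = (m + ½) λ / (2 n) = 5.50 × 657 / (2 × 1.43) = 1263 nm.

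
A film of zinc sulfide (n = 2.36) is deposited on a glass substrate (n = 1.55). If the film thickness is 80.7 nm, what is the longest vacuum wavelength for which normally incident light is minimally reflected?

381 nm

Top surface (1.0 → 2.36): reflection off a higher-index medium gives a half-wave phase shift.
Ray reflecting at the bottom interface goes from n = 2.36 toward n = 1.55: no phase shift.
Exactly one π shift → a net half-wave offset.
So the condition for destructive reflection is 2 n t = m λ.
λ = 2 n t / m. The longest wavelength is m = 1: λ = 2 × 2.36 × 80.7 / 1.00 = 381 nm.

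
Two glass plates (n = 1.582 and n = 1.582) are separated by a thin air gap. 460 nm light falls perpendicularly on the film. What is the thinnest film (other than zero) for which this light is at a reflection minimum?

At the upper boundary (n = 1.582 to n = 1.0) the reflected ray undergoes no phase shift.
Ray reflecting at the bottom interface goes from n = 1.0 toward n = 1.582: a half-wave phase shift.
Net: one phase inversion between the two reflected rays.
So the condition for destructive reflection is 2 n t = m λ.
Minimum nonzero at m = 1: t = λ / (2 n) = 460 / (2 × 1.0) = 230 nm.

230 nm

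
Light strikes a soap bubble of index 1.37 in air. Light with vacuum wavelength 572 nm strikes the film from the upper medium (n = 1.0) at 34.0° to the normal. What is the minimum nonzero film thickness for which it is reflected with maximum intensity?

Ray reflecting at the top interface goes from n = 1.0 toward n = 1.37: a half-wave phase shift.
Ray reflecting at the bottom interface goes from n = 1.37 toward n = 1.0: no phase shift.
Net: one phase inversion between the two reflected rays.
With one net inversion, constructive interference in reflection requires 2 n t cos θ_r = (m + ½) λ.
Snell's law: 1.0 sin 34.0° = 1.37 sin θ_r → sin θ_r = 0.408, cos θ_r = 0.913.
Minimum at m = 0: t = λ / (4 n cos θ_r) = 572 / (4 × 1.37 × 0.913) = 114 nm.

114 nm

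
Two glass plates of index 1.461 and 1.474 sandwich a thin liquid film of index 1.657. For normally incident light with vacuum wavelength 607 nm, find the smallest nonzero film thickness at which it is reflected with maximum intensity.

Top surface (1.461 → 1.657): reflection off a higher-index medium gives a half-wave phase shift.
Bottom surface (1.657 → 1.474): reflection off a lower-index medium gives no phase shift.
Net: one phase inversion between the two reflected rays.
For strong reflection here: 2 n t = (m + ½) λ.
Minimum at m = 0: t = λ / (4 n) = 607 / (4 × 1.657) = 91.6 nm.

91.6 nm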